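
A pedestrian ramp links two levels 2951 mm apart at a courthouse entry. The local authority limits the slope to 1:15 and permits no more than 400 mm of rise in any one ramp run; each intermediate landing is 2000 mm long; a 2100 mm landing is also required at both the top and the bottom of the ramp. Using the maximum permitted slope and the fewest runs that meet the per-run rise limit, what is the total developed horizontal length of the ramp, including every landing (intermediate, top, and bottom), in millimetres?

⌈2951/400⌉ = 8 ramp runs. That means 7 intermediate landings.
Ramp run (horizontal) at 1:15: 2951 × 15 = 44265 mm.
Intermediate landings: 7 × 2000 = 14000 mm.
Top and bottom landings: 2 × 2100 = 4200 mm.
Total = 44265 + 14000 + 4200 = 62465 mm.

62465 mm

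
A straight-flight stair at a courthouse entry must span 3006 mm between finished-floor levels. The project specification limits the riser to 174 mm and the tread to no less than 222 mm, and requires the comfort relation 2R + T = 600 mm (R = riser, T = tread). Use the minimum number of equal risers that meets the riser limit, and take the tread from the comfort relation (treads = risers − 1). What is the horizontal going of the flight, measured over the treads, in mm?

⌈3006/174⌉ = 18 risers.
Riser R = 3006 / 18 = 167 mm, within the 174 mm limit.
From 2R + T = 600: T = 600 − 334 = 266 mm.
Going = (18 − 1) × 266 = 4522 mm.

4522 mm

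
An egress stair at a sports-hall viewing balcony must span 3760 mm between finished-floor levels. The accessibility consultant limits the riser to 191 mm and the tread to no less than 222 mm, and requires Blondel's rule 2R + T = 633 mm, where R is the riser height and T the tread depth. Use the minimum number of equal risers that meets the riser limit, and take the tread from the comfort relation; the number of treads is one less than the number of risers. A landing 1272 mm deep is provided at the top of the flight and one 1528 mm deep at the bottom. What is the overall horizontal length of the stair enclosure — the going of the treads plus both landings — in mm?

7683 mm

3760 / 191 = 19.69, so 20 risers are needed.
Each riser is 3760/20 = 188 mm (≤ 191 mm).
From 2R + T = 633: T = 633 − 376 = 257 mm.
Going = (20 − 1) × 257 = 4883 mm.
Add landings: 4883 + 1272 + 1528 = 7683 mm.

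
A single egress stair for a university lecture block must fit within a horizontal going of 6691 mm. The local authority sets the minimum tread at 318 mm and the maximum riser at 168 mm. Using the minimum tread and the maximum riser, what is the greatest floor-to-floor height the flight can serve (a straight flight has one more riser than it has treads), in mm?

6691 / 318 = 21.04, so 21 treads fit.
Risers = treads + 1 = 22.
Maximum height = 22 × 168 = 3696 mm.

3696 mm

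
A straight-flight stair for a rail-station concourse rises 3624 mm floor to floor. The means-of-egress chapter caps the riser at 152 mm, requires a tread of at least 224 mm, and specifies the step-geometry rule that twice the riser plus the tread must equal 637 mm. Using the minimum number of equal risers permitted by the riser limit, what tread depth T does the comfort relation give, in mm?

335 mm

⌈3624/152⌉ = 24 risers.
Each riser is 3624/24 = 151 mm (≤ 152 mm).
T = 637 − 2·151 = 335 mm, which satisfies the 224 mm minimum.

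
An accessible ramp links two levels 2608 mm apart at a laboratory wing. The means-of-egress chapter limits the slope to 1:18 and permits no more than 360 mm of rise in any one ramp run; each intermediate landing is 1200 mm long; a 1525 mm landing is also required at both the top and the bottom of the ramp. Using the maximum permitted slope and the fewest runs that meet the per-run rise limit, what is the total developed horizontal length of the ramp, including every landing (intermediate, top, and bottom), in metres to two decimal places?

58.39 m

⌈2608/360⌉ = 8 ramp runs. That means 7 intermediate landings.
Ramp run (horizontal) at 1:18: 2608 × 18 = 46944 mm.
Intermediate landings: 7 × 1200 = 8400 mm.
Top and bottom landings: 2 × 1525 = 3050 mm.
Total = 46944 + 8400 + 3050 = 58394 mm.
= 58.39 m.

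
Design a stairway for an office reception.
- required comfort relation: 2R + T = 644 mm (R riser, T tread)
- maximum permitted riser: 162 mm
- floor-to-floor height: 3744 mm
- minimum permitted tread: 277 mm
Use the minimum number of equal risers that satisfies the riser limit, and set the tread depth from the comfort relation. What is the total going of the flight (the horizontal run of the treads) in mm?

3744 / 162 = 23.111 → round up to 24 risers.
R = 3744 ÷ 24 = 156 mm.
From 2R + T = 644: T = 644 − 312 = 332 mm.
Treads = 24 − 1 = 23; going = 23 × 332 = 7636 mm.

7636 mm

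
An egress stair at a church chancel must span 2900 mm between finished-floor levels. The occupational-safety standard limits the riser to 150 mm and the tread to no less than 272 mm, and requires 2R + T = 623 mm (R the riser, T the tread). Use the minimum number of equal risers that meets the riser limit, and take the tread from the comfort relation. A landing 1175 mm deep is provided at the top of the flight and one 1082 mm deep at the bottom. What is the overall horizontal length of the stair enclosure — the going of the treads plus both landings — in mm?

8584 mm

2900 / 150 = 19.333 → round up to 20 risers.
Each riser is 2900/20 = 145 mm (≤ 150 mm).
T = 623 − 2·145 = 333 mm, which satisfies the 272 mm minimum.
Treads = 20 − 1 = 19; going = 19 × 333 = 6327 mm.
Enclosure = 6327 + 1175 + 1082 = 8584 mm.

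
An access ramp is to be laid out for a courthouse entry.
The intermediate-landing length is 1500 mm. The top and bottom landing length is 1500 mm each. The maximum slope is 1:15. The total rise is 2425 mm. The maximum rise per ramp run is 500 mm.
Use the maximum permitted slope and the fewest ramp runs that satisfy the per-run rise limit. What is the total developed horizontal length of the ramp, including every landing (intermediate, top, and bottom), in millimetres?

2425 / 500 = 4.850 → round up to 5 ramp runs. That means 4 intermediate landings.
Ramp run (horizontal) at 1:15: 2425 × 15 = 36375 mm.
4 intermediate landings contribute 4 × 1500 = 6000 mm.
Top and bottom landings: 2 × 1500 = 3000 mm.
Total = 36375 + 6000 + 3000 = 45375 mm.

45375 mm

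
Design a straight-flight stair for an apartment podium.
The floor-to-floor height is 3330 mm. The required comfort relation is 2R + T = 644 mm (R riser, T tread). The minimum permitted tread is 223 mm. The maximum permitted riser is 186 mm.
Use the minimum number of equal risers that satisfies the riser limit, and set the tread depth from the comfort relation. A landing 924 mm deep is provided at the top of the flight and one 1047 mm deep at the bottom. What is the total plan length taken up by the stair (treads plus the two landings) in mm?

6629 mm

3330 / 186 = 17.90, so 18 risers are needed.
Riser R = 3330 / 18 = 185 mm, within the 186 mm limit.
From 2R + T = 644: T = 644 − 370 = 274 mm.
18 risers give 17 treads; going = 17 × 274 = 4658 mm.
Add landings: 4658 + 924 + 1047 = 6629 mm.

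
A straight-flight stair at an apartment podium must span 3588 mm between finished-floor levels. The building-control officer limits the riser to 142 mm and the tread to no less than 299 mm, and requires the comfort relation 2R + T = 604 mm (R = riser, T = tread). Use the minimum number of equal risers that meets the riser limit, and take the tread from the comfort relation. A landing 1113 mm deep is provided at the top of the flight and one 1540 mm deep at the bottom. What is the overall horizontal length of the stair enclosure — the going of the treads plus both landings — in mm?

10853 mm

3588 / 142 = 25.27, so 26 risers are needed.
R = 3588 ÷ 26 = 138 mm.
T = 604 − 2·138 = 328 mm, which satisfies the 299 mm minimum.
Going = (26 − 1) × 328 = 8200 mm.
Add landings: 8200 + 1113 + 1540 = 10853 mm.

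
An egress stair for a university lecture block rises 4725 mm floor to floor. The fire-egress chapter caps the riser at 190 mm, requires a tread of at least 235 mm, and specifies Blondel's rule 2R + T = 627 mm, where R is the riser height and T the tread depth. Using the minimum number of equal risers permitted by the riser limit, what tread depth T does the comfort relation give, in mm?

249 mm

⌈4725/190⌉ = 25 risers.
Each riser is 4725/25 = 189 mm (≤ 190 mm).
T = 627 − 2·189 = 249 mm, which satisfies the 235 mm minimum.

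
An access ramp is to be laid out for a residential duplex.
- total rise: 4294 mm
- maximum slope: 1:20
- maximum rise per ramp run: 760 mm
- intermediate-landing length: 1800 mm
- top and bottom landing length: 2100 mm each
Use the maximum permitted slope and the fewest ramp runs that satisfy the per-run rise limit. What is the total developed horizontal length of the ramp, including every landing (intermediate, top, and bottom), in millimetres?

99080 mm

⌈4294/760⌉ = 6 ramp runs. That means 5 intermediate landings.
Ramp run (horizontal) at 1:20: 4294 × 20 = 85880 mm.
5 intermediate landings contribute 5 × 1800 = 9000 mm.
Top and bottom landings: 2 × 2100 = 4200 mm.
Total = 85880 + 9000 + 4200 = 99080 mm.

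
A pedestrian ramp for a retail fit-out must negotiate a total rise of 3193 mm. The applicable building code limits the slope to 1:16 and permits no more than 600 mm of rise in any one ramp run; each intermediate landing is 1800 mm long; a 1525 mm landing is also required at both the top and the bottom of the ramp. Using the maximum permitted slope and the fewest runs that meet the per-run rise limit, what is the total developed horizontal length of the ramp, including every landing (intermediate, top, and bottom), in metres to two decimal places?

3193 / 600 = 5.322 → round up to 6 ramp runs. That means 5 intermediate landings.
Horizontal run for 3193 mm of rise at 1:16 is 3193 × 16 = 51088 mm.
Intermediate landings: 5 × 1800 = 9000 mm.
Top and bottom landings: 2 × 1525 = 3050 mm.
Total = 51088 + 9000 + 3050 = 63138 mm.
= 63.14 m.

63.14 m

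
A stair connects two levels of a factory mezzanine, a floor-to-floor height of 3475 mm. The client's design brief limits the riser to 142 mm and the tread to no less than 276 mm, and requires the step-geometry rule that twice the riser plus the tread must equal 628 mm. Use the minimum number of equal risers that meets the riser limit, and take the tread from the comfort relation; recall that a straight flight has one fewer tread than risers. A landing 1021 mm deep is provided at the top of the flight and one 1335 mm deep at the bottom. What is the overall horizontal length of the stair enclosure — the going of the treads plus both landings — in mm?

At most 142 each: 3475/142 = 24.47, giving 25 risers.
R = 3475 ÷ 25 = 139 mm.
Tread T = 628 − 2 × 139 = 350 mm (≥ 276 mm).
25 risers give 24 treads; going = 24 × 350 = 8400 mm.
Enclosure = 8400 + 1021 + 1335 = 10756 mm.

10756 mm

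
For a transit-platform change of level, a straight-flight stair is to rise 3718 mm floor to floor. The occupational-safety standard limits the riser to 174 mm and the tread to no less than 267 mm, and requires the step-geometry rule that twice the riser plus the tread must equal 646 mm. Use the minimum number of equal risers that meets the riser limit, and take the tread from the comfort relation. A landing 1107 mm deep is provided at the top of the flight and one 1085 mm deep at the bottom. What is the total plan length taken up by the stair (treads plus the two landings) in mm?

8660 mm

3718 / 174 = 21.368 → round up to 22 risers.
Each riser is 3718/22 = 169 mm (≤ 174 mm).
T = 646 − 2·169 = 308 mm, which satisfies the 267 mm minimum.
22 risers give 21 treads; going = 21 × 308 = 6468 mm.
Add landings: 6468 + 1107 + 1085 = 8660 mm.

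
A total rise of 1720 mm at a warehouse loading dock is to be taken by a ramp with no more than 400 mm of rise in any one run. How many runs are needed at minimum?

5 runs

1720 / 400 = 4.30, so 5 ramp runs are needed.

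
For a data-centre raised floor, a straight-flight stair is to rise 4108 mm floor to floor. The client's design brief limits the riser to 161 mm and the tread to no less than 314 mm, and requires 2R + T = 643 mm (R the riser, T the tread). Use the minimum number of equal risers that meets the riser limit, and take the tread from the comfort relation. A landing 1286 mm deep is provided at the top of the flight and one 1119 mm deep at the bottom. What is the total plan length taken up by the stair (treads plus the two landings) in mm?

10580 mm

4108 / 161 = 25.516 → round up to 26 risers.
R = 4108 ÷ 26 = 158 mm.
T = 643 − 2·158 = 327 mm, which satisfies the 314 mm minimum.
26 risers give 25 treads; going = 25 × 327 = 8175 mm.
Enclosure = 8175 + 1286 + 1119 = 10580 mm.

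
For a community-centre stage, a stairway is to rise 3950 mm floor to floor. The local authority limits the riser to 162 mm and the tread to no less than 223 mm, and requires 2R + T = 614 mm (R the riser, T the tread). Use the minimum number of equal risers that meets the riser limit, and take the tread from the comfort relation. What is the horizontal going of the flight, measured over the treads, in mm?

⌈3950/162⌉ = 25 risers.
Each riser is 3950/25 = 158 mm (≤ 162 mm).
From 2R + T = 614: T = 614 − 316 = 298 mm.
Going = (25 − 1) × 298 = 7152 mm.

7152 mm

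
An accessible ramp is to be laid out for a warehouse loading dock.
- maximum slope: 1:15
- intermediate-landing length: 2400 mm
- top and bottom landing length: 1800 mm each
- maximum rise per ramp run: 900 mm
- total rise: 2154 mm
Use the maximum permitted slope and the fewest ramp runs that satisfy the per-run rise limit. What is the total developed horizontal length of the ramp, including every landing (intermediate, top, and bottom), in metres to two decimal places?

2154 / 900 = 2.393 → round up to 3 ramp runs. That means 2 intermediate landings.
Horizontal run for 2154 mm of rise at 1:15 is 2154 × 15 = 32310 mm.
2 intermediate landings contribute 2 × 2400 = 4800 mm.
Top and bottom landings: 2 × 1800 = 3600 mm.
Total = 32310 + 4800 + 3600 = 40710 mm.
= 40.71 m.

40.71 m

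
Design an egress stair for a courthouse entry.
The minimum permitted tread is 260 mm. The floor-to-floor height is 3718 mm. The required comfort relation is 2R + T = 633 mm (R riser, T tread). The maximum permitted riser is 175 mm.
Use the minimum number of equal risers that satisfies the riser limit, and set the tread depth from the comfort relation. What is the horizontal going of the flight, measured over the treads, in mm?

⌈3718/175⌉ = 22 risers.
Each riser is 3718/22 = 169 mm (≤ 175 mm).
From 2R + T = 633: T = 633 − 338 = 295 mm.
22 risers give 21 treads; going = 21 × 295 = 6195 mm.

6195 mm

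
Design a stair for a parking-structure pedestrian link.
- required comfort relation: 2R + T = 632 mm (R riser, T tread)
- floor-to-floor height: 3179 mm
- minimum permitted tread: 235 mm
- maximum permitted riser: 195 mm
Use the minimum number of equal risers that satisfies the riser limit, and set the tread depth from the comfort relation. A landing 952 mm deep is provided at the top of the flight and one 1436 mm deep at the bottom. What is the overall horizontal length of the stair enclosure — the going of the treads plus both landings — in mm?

6516 mm

At most 195 each: 3179/195 = 16.30, giving 17 risers.
Riser R = 3179 / 17 = 187 mm, within the 195 mm limit.
From 2R + T = 632: T = 632 − 374 = 258 mm.
Treads = 17 − 1 = 16; going = 16 × 258 = 4128 mm.
Add landings: 4128 + 952 + 1436 = 6516 mm.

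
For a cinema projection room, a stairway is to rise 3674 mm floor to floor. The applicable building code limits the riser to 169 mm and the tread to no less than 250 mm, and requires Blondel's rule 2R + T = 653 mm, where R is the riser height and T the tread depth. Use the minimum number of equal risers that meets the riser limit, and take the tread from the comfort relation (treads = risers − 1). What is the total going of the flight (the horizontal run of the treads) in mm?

3674 / 169 = 21.740 → round up to 22 risers.
Each riser is 3674/22 = 167 mm (≤ 169 mm).
From 2R + T = 653: T = 653 − 334 = 319 mm.
Treads = 22 − 1 = 21; going = 21 × 319 = 6699 mm.

6699 mm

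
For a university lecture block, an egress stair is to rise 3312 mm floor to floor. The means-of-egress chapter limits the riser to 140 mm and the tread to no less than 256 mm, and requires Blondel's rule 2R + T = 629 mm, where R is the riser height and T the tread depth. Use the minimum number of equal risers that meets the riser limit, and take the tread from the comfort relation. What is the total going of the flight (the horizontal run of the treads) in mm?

⌈3312/140⌉ = 24 risers.
R = 3312 ÷ 24 = 138 mm.
From 2R + T = 629: T = 629 − 276 = 353 mm.
Treads = 24 − 1 = 23; going = 23 × 353 = 8119 mm.

8119 mm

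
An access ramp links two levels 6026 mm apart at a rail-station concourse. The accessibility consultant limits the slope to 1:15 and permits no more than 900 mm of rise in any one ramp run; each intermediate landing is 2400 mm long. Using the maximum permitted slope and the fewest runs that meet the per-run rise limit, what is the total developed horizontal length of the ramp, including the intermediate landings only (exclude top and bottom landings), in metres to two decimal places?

104.79 m

6026 / 900 = 6.70, so 7 ramp runs are needed. That means 6 intermediate landings.
Ramp run (horizontal) at 1:15: 6026 × 15 = 90390 mm.
6 intermediate landings contribute 6 × 2400 = 14400 mm.
Total developed length = 90390 + 14400 = 104790 mm.
= 104.79 m.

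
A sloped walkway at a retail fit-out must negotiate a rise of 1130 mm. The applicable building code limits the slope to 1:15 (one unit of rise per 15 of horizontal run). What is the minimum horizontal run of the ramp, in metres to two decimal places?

16.95 m

Run = rise × 15 = 1130 × 15 = 16950 mm.
16950 mm = 16.95 m.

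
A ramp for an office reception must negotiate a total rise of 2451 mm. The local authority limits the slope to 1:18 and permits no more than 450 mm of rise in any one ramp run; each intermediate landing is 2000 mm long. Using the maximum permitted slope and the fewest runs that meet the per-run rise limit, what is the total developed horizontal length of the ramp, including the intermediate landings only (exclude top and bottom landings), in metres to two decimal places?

2451 / 450 = 5.45, so 6 ramp runs are needed. That means 5 intermediate landings.
Ramp run (horizontal) at 1:18: 2451 × 18 = 44118 mm.
5 intermediate landings contribute 5 × 2000 = 10000 mm.
Total developed length = 44118 + 10000 = 54118 mm.
= 54.12 m.

54.12 m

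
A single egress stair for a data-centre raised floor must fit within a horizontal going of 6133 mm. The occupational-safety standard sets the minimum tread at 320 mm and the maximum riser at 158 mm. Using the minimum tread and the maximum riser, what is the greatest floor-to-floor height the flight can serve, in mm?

6133 / 320 = 19.17, so 19 treads fit.
Risers = treads + 1 = 20.
Maximum height = 20 × 158 = 3160 mm.

3160 mm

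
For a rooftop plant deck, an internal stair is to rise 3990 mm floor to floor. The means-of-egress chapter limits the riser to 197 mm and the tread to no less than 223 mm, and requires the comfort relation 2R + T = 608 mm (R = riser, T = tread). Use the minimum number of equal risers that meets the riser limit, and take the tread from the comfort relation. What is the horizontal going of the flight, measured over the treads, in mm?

4560 mm

3990 / 197 = 20.25, so 21 risers are needed.
Each riser is 3990/21 = 190 mm (≤ 197 mm).
T = 608 − 2·190 = 228 mm, which satisfies the 223 mm minimum.
Going = (21 − 1) × 228 = 4560 mm.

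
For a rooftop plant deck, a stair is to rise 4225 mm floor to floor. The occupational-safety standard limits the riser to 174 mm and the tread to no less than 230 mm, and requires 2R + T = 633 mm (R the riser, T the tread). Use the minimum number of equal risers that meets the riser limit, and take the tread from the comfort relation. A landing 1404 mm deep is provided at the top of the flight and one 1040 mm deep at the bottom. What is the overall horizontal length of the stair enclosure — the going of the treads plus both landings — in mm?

⌈4225/174⌉ = 25 risers.
R = 4225 ÷ 25 = 169 mm.
T = 633 − 2·169 = 295 mm, which satisfies the 230 mm minimum.
25 risers give 24 treads; going = 24 × 295 = 7080 mm.
Add landings: 7080 + 1404 + 1040 = 9524 mm.

9524 mm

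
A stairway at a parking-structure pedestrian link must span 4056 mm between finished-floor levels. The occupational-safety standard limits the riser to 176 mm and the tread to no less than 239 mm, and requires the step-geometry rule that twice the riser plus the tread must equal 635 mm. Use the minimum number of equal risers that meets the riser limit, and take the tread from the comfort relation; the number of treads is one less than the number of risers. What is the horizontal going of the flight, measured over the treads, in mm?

6831 mm

⌈4056/176⌉ = 24 risers.
R = 4056 ÷ 24 = 169 mm.
From 2R + T = 635: T = 635 − 338 = 297 mm.
Going = (24 − 1) × 297 = 6831 mm.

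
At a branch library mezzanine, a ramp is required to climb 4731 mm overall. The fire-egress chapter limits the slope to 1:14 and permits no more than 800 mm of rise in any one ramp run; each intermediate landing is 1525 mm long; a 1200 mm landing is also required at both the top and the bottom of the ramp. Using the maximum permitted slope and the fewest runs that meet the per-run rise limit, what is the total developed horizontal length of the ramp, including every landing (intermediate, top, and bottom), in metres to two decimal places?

76.26 m

4731 / 800 = 5.91, so 6 ramp runs are needed. That means 5 intermediate landings.
Ramp run (horizontal) at 1:14: 4731 × 14 = 66234 mm.
5 intermediate landings contribute 5 × 1525 = 7625 mm.
Top and bottom landings: 2 × 1200 = 2400 mm.
Total = 66234 + 7625 + 2400 = 76259 mm.
= 76.26 m.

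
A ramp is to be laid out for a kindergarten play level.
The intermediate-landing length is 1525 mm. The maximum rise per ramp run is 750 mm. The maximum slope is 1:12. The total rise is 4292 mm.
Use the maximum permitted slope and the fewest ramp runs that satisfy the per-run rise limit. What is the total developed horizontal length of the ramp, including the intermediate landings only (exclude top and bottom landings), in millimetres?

59129 mm

4292 / 750 = 5.72, so 6 ramp runs are needed. That means 5 intermediate landings.
Horizontal run for 4292 mm of rise at 1:12 is 4292 × 12 = 51504 mm.
5 intermediate landings contribute 5 × 1525 = 7625 mm.
Developed length = 51504 + 7625 = 59129 mm.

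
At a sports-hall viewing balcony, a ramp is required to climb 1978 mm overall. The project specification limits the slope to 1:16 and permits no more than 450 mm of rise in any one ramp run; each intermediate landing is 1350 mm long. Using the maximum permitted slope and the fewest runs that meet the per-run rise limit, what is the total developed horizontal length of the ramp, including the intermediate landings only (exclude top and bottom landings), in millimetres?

⌈1978/450⌉ = 5 ramp runs. That means 4 intermediate landings.
Ramp run (horizontal) at 1:16: 1978 × 16 = 31648 mm.
Intermediate landings: 4 × 1350 = 5400 mm.
Developed length = 31648 + 5400 = 37048 mm.

37048 mm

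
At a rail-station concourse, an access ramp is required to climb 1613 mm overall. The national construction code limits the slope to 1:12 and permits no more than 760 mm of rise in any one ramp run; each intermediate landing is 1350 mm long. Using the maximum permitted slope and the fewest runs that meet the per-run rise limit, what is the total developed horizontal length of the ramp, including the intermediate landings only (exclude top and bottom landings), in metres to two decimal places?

1613 / 760 = 2.12, so 3 ramp runs are needed. That means 2 intermediate landings.
Horizontal run for 1613 mm of rise at 1:12 is 1613 × 12 = 19356 mm.
2 intermediate landings contribute 2 × 1350 = 2700 mm.
Total developed length = 19356 + 2700 = 22056 mm.
= 22.06 m.

22.06 m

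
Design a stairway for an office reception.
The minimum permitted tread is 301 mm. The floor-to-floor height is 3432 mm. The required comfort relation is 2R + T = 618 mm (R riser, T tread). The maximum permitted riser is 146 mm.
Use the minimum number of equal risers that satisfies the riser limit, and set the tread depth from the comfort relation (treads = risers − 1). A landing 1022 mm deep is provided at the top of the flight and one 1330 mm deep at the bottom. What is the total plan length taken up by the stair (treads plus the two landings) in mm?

9988 mm

⌈3432/146⌉ = 24 risers.
Each riser is 3432/24 = 143 mm (≤ 146 mm).
From 2R + T = 618: T = 618 − 286 = 332 mm.
Treads = 24 − 1 = 23; going = 23 × 332 = 7636 mm.
Enclosure = 7636 + 1022 + 1330 = 9988 mm.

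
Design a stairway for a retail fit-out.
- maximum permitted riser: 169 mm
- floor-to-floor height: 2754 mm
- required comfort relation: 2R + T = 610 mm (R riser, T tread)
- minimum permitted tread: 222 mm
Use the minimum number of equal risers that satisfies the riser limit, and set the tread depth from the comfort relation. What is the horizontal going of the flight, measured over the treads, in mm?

⌈2754/169⌉ = 17 risers.
Riser R = 2754 / 17 = 162 mm, within the 169 mm limit.
Tread T = 610 − 2 × 162 = 286 mm (≥ 222 mm).
Going = (17 − 1) × 286 = 4576 mm.

4576 mm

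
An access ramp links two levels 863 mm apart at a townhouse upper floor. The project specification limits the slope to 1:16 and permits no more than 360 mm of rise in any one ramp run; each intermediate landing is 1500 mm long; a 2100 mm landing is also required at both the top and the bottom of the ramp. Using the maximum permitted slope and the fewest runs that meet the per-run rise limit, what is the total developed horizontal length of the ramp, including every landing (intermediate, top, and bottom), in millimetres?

863 / 360 = 2.40, so 3 ramp runs are needed. That means 2 intermediate landings.
Horizontal run for 863 mm of rise at 1:16 is 863 × 16 = 13808 mm.
2 intermediate landings contribute 2 × 1500 = 3000 mm.
Top and bottom landings: 2 × 2100 = 4200 mm.
Total = 13808 + 3000 + 4200 = 21008 mm.

21008 mm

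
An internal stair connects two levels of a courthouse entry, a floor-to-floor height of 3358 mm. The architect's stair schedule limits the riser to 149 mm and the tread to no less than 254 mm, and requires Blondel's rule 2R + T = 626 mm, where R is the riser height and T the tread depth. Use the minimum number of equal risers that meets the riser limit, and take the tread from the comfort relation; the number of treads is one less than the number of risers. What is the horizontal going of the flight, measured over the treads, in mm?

7348 mm

3358 / 149 = 22.54, so 23 risers are needed.
Riser R = 3358 / 23 = 146 mm, within the 149 mm limit.
From 2R + T = 626: T = 626 − 292 = 334 mm.
Treads = 23 − 1 = 22; going = 22 × 334 = 7348 mm.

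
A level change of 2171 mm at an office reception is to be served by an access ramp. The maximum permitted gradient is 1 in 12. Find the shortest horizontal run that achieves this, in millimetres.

At 1:12 the run is 12 × 2171 = 26052 mm.

26052 mm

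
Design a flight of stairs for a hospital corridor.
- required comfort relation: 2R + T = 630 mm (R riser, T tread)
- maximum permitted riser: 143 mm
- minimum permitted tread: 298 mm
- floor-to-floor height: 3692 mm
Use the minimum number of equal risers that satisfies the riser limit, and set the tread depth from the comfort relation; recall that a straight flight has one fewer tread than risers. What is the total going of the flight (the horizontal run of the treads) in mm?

8650 mm

At most 143 each: 3692/143 = 25.82, giving 26 risers.
R = 3692 ÷ 26 = 142 mm.
From 2R + T = 630: T = 630 − 284 = 346 mm.
Treads = 26 − 1 = 25; going = 25 × 346 = 8650 mm.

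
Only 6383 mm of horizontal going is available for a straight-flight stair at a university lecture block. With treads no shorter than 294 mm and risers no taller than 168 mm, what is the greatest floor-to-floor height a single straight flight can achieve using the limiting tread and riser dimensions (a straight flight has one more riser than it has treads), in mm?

6383 / 294 = 21.71, so 21 treads fit.
Risers = treads + 1 = 22.
Maximum height = 22 × 168 = 3696 mm.

3696 mm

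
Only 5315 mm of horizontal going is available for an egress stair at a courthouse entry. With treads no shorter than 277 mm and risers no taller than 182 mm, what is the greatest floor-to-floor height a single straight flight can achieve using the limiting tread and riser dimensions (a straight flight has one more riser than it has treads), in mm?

3640 mm

5315 / 277 = 19.19, so 19 treads fit.
Risers = treads + 1 = 20.
Maximum height = 20 × 182 = 3640 mm.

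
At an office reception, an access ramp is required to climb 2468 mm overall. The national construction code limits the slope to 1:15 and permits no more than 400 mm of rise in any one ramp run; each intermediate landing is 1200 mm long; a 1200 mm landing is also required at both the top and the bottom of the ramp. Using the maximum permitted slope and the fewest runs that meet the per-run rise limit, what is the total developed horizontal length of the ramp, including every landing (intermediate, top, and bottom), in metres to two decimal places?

46.62 m

⌈2468/400⌉ = 7 ramp runs. That means 6 intermediate landings.
Horizontal run for 2468 mm of rise at 1:15 is 2468 × 15 = 37020 mm.
6 intermediate landings contribute 6 × 1200 = 7200 mm.
Top and bottom landings: 2 × 1200 = 2400 mm.
Total = 37020 + 7200 + 2400 = 46620 mm.
= 46.62 m.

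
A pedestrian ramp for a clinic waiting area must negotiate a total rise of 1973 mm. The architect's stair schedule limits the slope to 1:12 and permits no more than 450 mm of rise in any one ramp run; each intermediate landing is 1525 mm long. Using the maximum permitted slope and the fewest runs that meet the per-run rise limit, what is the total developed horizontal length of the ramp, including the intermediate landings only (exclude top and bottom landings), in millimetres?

⌈1973/450⌉ = 5 ramp runs. That means 4 intermediate landings.
Ramp run (horizontal) at 1:12: 1973 × 12 = 23676 mm.
Intermediate landings: 4 × 1525 = 6100 mm.
Total developed length = 23676 + 6100 = 29776 mm.

29776 mm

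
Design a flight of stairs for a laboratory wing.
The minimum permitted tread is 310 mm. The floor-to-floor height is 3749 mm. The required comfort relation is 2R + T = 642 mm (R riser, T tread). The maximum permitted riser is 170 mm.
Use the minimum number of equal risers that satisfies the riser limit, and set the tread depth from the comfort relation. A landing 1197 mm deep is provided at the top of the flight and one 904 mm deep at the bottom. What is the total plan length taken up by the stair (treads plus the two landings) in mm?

3749 / 170 = 22.05, so 23 risers are needed.
Each riser is 3749/23 = 163 mm (≤ 170 mm).
T = 642 − 2·163 = 316 mm, which satisfies the 310 mm minimum.
Going = (23 − 1) × 316 = 6952 mm.
Add landings: 6952 + 1197 + 904 = 9053 mm.

9053 mm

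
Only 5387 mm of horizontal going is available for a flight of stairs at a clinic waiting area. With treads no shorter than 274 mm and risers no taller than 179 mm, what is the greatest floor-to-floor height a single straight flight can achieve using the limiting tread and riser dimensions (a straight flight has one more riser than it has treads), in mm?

5387 / 274 = 19.66, so 19 treads fit.
Risers = treads + 1 = 20.
Maximum height = 20 × 179 = 3580 mm.

3580 mm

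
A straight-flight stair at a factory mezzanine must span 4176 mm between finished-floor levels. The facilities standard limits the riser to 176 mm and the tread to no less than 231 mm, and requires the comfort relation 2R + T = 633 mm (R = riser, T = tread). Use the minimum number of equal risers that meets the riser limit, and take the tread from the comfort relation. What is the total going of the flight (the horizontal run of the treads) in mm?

6555 mm

4176 / 176 = 23.73, so 24 risers are needed.
R = 4176 ÷ 24 = 174 mm.
T = 633 − 2·174 = 285 mm, which satisfies the 231 mm minimum.
24 risers give 23 treads; going = 23 × 285 = 6555 mm.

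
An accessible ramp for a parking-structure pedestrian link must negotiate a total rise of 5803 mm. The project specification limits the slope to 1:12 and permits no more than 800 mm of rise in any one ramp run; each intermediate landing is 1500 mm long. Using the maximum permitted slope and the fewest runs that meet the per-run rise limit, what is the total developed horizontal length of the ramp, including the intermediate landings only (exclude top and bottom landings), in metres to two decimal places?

5803 / 800 = 7.25, so 8 ramp runs are needed. That means 7 intermediate landings.
Horizontal run for 5803 mm of rise at 1:12 is 5803 × 12 = 69636 mm.
7 intermediate landings contribute 7 × 1500 = 10500 mm.
Developed length = 69636 + 10500 = 80136 mm.
= 80.14 m.

80.14 m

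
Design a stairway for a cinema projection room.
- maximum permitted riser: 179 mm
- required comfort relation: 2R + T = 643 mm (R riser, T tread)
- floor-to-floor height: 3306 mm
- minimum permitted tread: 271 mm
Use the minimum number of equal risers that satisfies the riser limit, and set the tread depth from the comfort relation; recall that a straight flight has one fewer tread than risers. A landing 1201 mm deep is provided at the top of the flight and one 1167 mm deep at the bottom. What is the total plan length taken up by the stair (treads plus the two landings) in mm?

7678 mm

⌈3306/179⌉ = 19 risers.
R = 3306 ÷ 19 = 174 mm.
From 2R + T = 643: T = 643 − 348 = 295 mm.
19 risers give 18 treads; going = 18 × 295 = 5310 mm.
Add landings: 5310 + 1201 + 1167 = 7678 mm.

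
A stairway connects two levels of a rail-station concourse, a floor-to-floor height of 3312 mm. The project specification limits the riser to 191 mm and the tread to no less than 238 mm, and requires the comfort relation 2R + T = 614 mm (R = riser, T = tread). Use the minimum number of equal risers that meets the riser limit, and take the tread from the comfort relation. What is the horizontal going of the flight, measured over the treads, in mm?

4182 mm

3312 / 191 = 17.34, so 18 risers are needed.
Riser R = 3312 / 18 = 184 mm, within the 191 mm limit.
T = 614 − 2·184 = 246 mm, which satisfies the 238 mm minimum.
Treads = 18 − 1 = 17; going = 17 × 246 = 4182 mm.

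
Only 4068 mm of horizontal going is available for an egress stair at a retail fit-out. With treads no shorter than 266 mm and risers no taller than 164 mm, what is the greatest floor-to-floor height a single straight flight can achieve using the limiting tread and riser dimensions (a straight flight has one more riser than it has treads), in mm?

2624 mm

Treads that fit: ⌊4068 / 266⌋ = 15.
Risers = treads + 1 = 16.
Maximum height = 16 × 164 = 2624 mm.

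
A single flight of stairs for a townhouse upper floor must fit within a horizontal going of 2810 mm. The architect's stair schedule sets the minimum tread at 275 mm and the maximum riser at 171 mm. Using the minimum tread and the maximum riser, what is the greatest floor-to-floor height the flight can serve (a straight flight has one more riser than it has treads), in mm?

1881 mm

Treads that fit: ⌊2810 / 275⌋ = 10.
Risers = treads + 1 = 11.
Maximum height = 11 × 171 = 1881 mm.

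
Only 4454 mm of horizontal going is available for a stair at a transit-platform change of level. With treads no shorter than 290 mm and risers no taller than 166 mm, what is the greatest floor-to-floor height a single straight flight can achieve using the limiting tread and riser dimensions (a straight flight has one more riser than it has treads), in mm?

Treads that fit: ⌊4454 / 290⌋ = 15.
Risers = treads + 1 = 16.
Maximum height = 16 × 166 = 2656 mm.

2656 mm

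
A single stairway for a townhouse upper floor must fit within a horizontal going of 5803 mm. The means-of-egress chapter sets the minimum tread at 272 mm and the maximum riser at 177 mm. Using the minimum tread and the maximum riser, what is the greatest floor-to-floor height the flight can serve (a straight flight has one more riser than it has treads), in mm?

3894 mm

Treads that fit: ⌊5803 / 272⌋ = 21.
Risers = treads + 1 = 22.
Maximum height = 22 × 177 = 3894 mm.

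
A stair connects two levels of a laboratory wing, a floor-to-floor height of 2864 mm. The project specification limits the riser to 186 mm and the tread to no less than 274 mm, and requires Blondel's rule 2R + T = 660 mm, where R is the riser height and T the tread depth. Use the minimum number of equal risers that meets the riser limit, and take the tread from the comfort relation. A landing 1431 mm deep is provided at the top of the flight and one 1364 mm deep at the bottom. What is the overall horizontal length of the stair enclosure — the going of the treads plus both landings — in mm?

7325 mm

⌈2864/186⌉ = 16 risers.
Riser R = 2864 / 16 = 179 mm, within the 186 mm limit.
T = 660 − 2·179 = 302 mm, which satisfies the 274 mm minimum.
16 risers give 15 treads; going = 15 × 302 = 4530 mm.
Add landings: 4530 + 1431 + 1364 = 7325 mm.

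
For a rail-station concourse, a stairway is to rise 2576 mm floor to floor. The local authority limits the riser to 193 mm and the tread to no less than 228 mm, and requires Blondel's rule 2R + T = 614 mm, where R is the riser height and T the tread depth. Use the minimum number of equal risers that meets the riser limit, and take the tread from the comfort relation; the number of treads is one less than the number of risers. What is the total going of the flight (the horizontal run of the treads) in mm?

3198 mm

⌈2576/193⌉ = 14 risers.
R = 2576 ÷ 14 = 184 mm.
Tread T = 614 − 2 × 184 = 246 mm (≥ 228 mm).
14 risers give 13 treads; going = 13 × 246 = 3198 mm.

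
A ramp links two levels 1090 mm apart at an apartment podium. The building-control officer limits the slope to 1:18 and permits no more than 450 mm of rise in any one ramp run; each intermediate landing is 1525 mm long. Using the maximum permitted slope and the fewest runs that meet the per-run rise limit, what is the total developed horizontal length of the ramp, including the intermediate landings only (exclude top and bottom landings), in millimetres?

⌈1090/450⌉ = 3 ramp runs. That means 2 intermediate landings.
Ramp run (horizontal) at 1:18: 1090 × 18 = 19620 mm.
2 intermediate landings contribute 2 × 1525 = 3050 mm.
Total developed length = 19620 + 3050 = 22670 mm.

22670 mm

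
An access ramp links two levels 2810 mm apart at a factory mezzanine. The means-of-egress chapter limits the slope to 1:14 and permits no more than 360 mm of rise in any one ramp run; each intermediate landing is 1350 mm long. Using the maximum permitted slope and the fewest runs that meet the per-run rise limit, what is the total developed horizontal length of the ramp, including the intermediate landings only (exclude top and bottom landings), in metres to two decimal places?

48.79 m

2810 / 360 = 7.806 → round up to 8 ramp runs. That means 7 intermediate landings.
Ramp run (horizontal) at 1:14: 2810 × 14 = 39340 mm.
7 intermediate landings contribute 7 × 1350 = 9450 mm.
Total developed length = 39340 + 9450 = 48790 mm.
= 48.79 m.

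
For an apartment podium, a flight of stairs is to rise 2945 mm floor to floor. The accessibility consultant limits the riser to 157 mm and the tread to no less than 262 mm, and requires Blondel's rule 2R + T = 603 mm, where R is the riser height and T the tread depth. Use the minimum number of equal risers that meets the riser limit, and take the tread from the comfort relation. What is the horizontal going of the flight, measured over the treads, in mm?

At most 157 each: 2945/157 = 18.76, giving 19 risers.
Each riser is 2945/19 = 155 mm (≤ 157 mm).
T = 603 − 2·155 = 293 mm, which satisfies the 262 mm minimum.
Treads = 19 − 1 = 18; going = 18 × 293 = 5274 mm.

5274 mm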